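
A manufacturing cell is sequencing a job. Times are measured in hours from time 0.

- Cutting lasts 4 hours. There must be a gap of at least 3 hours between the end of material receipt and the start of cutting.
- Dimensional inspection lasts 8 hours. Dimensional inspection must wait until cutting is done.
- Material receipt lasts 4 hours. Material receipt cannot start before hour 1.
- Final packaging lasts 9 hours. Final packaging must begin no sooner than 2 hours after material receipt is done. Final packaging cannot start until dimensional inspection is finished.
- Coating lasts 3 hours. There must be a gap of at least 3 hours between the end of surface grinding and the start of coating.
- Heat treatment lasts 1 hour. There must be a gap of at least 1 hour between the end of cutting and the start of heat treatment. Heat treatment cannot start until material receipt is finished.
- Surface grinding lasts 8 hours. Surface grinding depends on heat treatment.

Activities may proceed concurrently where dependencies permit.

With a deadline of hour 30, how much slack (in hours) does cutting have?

After its own release at hour 1, material receipt can start at hour 1 and finishes at hour 5.
Cutting waits on material receipt (finishes hour 5, plus 3-hour gap → hour 8), so it starts at hour 8 and finishes at 8 + 4 = hour 12.

Working backward from the deadline:
To finish by hour 30, coating (duration 3) must start no later than hour 27.
Since coating (must start by hour 27, minus 3-hour gap → hour 24) depends on it, surface grinding must finish by hour 24. Backing off its 8-hour duration gives a latest start of hour 16.
Heat treatment has to be done before surface grinding (must start by hour 16). That means finishing by hour 16, i.e. starting by 16 − 1 = hour 15.
Final packaging has no dependents, so it just needs to finish by hour 30. Starting by 30 − 9 = hour 21 achieves that.
Dimensional inspection has to be done before final packaging (must start by hour 21). That means finishing by hour 21, i.e. starting by 21 − 8 = hour 13.
Cutting must finish in time for heat treatment (must start by hour 15, minus 1-hour gap → hour 14); dimensional inspection (must start by hour 13). The tightest is hour 13, so cutting must start by 13 − 4 = hour 9.
So cutting can start as early as hour 8 and as late as hour 9, giving 9 − 8 = 1 hour of slack.

1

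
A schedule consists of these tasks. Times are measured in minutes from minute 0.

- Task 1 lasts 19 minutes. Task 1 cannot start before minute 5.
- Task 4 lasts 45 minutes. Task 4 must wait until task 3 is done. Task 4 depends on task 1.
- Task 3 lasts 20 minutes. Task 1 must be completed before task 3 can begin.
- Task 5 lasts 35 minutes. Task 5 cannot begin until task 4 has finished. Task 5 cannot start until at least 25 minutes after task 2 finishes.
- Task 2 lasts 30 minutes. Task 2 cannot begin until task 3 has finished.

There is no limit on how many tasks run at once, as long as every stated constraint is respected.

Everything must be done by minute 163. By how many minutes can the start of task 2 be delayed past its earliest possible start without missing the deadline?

29

Task 1 waits on its own release at minute 5, so it starts at minute 5 and finishes at 5 + 19 = minute 24.
Task 3 waits on task 1 (finishes minute 24), so it starts at minute 24 and finishes at 24 + 20 = minute 44.
Task 2 waits on task 3 (finishes minute 44), so it starts at minute 44 and finishes at 44 + 30 = minute 74.

Working backward from the deadline:
Nothing follows task 5; the deadline of minute 163 is its only limit. It must start by 163 − 35 = minute 128.
Task 2 has to be done before task 5 (must start by minute 128, minus 25-minute gap → minute 103). That means finishing by minute 103, i.e. starting by 103 − 30 = minute 73.
So task 2 can start as early as minute 44 and as late as minute 73, giving 73 − 44 = 29 minutes of slack.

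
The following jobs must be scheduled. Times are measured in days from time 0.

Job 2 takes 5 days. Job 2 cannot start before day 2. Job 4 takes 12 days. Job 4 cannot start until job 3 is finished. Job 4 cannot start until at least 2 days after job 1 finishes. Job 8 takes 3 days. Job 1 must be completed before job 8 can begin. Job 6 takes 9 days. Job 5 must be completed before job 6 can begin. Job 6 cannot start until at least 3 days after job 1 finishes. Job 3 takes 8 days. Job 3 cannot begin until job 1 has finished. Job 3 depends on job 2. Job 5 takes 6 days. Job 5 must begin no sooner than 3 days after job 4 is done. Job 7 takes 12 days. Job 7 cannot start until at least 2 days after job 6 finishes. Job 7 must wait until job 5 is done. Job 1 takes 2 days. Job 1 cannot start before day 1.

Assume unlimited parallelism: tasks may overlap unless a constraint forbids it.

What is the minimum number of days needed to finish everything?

Job 2 waits on its own release at day 2, so it starts at day 2 and finishes at 2 + 5 = day 7.
Job 1 waits on its own release at day 1, so it starts at day 1 and finishes at 1 + 2 = day 3.
Job 8 cannot begin until job 1 (finishes day 3). It runs from day 3 to 3 + 3 = day 6.
Job 3 needs all of job 1 (finishes day 3); job 2 (finishes day 7). That puts its earliest start at day 7; it finishes at 7 + 8 = day 15.
Job 4 needs all of job 3 (finishes day 15); job 1 (finishes day 3, plus 2-day gap → day 5). That puts its earliest start at day 15; it finishes at 15 + 12 = day 27.
Job 5 cannot begin until job 4 (finishes day 27, plus 3-day gap → day 30). It runs from day 30 to 30 + 6 = day 36.
Job 6 has to wait for job 5 (finishes day 36); job 1 (finishes day 3, plus 3-day gap → day 6). The latest of these is day 36, so job 6 runs day 36 to 36 + 9 = day 45.
For job 7: job 6 (finishes day 45, plus 2-day gap → day 47); job 5 (finishes day 36). Taking the maximum gives a start of day 47, and it finishes at 47 + 12 = day 59.
All tasks are finished once the last one completes. Finish times: Job 1 at 3, Job 2 at 7, Job 3 at 15, Job 4 at 27, Job 5 at 36, Job 6 at 45, Job 7 at 59, Job 8 at 6. The latest is day 59.

59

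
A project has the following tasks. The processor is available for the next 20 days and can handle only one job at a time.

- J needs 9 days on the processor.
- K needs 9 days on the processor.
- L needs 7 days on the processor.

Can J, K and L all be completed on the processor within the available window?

Running back to back, the jobs need 9 + 9 + 7 = 25 days on the processor.
Since 25 > 20, they cannot all fit.

No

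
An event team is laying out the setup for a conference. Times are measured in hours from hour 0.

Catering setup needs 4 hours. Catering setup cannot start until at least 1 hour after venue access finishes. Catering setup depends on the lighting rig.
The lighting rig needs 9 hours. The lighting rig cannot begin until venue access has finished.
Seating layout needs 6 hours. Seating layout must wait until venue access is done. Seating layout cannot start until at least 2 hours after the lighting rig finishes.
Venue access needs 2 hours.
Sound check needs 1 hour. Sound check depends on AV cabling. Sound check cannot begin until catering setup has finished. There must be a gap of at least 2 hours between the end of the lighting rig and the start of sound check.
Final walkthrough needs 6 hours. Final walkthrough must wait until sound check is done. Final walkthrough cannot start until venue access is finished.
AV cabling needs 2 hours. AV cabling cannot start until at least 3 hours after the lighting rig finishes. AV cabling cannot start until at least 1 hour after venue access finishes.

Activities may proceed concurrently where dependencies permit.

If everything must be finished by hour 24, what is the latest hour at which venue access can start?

1

Final walkthrough has no dependents, so it just needs to finish by hour 24. Starting by 24 − 6 = hour 18 achieves that.
Sound check has to be done before final walkthrough (must start by hour 18). That means finishing by hour 18, i.e. starting by 18 − 1 = hour 17.
AV cabling must finish before sound check (must start by hour 17). With a 2-hour duration, AV cabling must start by 17 − 2 = hour 15.
Nothing follows seating layout; the deadline of hour 24 is its only limit. It must start by 24 − 6 = hour 18.
Since sound check (must start by hour 17) depends on it, catering setup must finish by hour 17. Backing off its 4-hour duration gives a latest start of hour 13.
For the lighting rig: AV cabling (must start by hour 15, minus 3-hour gap → hour 12); seating layout (must start by hour 18, minus 2-hour gap → hour 16); catering setup (must start by hour 13); sound check (must start by hour 17, minus 2-hour gap → hour 15). The most restrictive is hour 12; with a 9-hour duration, the lighting rig must start by hour 3.
Venue access has several dependents: the lighting rig (must start by hour 3); AV cabling (must start by hour 15, minus 1-hour gap → hour 14); seating layout (must start by hour 18); catering setup (must start by hour 13, minus 1-hour gap → hour 12); final walkthrough (must start by hour 18). The earliest of those limits is hour 3, so venue access must start by 3 − 2 = hour 1.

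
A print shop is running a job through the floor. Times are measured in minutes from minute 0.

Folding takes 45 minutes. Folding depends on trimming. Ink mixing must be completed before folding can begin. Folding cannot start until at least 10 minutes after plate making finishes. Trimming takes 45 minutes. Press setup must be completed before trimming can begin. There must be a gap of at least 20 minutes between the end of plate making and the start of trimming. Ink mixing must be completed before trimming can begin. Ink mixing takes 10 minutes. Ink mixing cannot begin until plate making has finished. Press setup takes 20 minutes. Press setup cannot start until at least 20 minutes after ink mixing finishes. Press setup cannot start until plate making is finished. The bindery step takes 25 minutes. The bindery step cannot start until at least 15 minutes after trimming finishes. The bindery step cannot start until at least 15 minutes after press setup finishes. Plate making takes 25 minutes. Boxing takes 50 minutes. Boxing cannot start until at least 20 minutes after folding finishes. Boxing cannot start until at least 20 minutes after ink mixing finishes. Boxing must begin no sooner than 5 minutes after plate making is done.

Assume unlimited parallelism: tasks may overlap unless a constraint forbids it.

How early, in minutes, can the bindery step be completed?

160

Plate making can start immediately at minute 0; it finishes at minute 25.
Ink mixing cannot begin until plate making (finishes minute 25). It runs from minute 25 to 25 + 10 = minute 35.
Press setup has to wait for ink mixing (finishes minute 35, plus 20-minute gap → minute 55); plate making (finishes minute 25). The latest of these is minute 55, so press setup runs minute 55 to 55 + 20 = minute 75.
Trimming needs all of press setup (finishes minute 75); plate making (finishes minute 25, plus 20-minute gap → minute 45); ink mixing (finishes minute 35). That puts its earliest start at minute 75; it finishes at 75 + 45 = minute 120.
The bindery step cannot start until trimming (finishes minute 120, plus 15-minute gap → minute 135); press setup (finishes minute 75, plus 15-minute gap → minute 90). The controlling bound is minute 135, so the bindery step finishes at 135 + 25 = minute 160.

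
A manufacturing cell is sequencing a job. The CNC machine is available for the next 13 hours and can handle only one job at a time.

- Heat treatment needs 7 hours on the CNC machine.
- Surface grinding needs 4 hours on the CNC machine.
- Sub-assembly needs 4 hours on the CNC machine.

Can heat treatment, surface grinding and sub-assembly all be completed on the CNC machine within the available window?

No

Running back to back, the jobs need 7 + 4 + 4 = 15 hours on the CNC machine.
Since 15 > 13, they cannot all fit.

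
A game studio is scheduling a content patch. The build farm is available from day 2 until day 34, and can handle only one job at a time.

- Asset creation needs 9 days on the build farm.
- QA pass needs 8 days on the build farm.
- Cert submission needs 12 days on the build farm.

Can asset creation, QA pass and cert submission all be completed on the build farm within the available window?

Yes

The build farm window is 34 − 2 = 32 days.
Running back to back, the jobs need 9 + 8 + 12 = 29 days on the build farm.
Since 29 ≤ 32, they fit within the window.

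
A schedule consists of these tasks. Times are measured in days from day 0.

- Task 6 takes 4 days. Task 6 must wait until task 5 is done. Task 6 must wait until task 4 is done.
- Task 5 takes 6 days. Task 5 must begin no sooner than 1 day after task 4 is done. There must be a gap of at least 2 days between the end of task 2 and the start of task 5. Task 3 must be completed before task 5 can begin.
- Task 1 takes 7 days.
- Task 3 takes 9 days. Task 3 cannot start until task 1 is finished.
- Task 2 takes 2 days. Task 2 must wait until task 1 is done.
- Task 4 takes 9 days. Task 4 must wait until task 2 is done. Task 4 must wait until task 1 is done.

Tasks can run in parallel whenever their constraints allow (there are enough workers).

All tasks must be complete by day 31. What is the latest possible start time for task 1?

2

Task 6 must finish by day 31; it takes 4 days, so it must start by 31 − 4 = day 27.
Task 5 has to be done before task 6 (must start by day 27). That means finishing by day 27, i.e. starting by 27 − 6 = day 21.
Task 4 feeds task 5 (must start by day 21, minus 1-day gap → day 20); task 6 (must start by day 27). Taking the minimum, task 4 must finish by day 20 and start by 20 − 9 = day 11.
Task 2 must finish in time for task 4 (must start by day 11); task 5 (must start by day 21, minus 2-day gap → day 19). The tightest is day 11, so task 2 must start by 11 − 2 = day 9.
Since task 5 (must start by day 21) depends on it, task 3 must finish by day 21. Backing off its 9-day duration gives a latest start of day 12.
Task 1 feeds task 2 (must start by day 9); task 3 (must start by day 12); task 4 (must start by day 11). Taking the minimum, task 1 must finish by day 9 and start by 9 − 7 = day 2.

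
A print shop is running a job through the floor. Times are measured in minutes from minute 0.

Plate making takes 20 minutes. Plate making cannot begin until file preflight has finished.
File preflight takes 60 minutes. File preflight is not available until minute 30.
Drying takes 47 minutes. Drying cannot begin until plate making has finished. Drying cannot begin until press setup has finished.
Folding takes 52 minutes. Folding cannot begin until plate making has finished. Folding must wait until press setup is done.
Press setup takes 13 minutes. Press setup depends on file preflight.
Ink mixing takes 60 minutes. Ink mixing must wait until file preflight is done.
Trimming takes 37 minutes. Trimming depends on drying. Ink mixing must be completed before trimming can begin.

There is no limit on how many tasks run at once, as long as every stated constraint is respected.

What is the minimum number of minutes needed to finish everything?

File preflight waits on its own release at minute 30, so it starts at minute 30 and finishes at 30 + 60 = minute 90.
Press setup cannot begin until file preflight (finishes minute 90). It runs from minute 90 to 90 + 13 = minute 103.
Ink mixing cannot begin until file preflight (finishes minute 90). It runs from minute 90 to 90 + 60 = minute 150.
After file preflight (finishes minute 90), plate making can start at minute 90 and finishes at minute 110.
Folding cannot start until plate making (finishes minute 110); press setup (finishes minute 103). The controlling bound is minute 110, so folding finishes at 110 + 52 = minute 162.
For drying: plate making (finishes minute 110); press setup (finishes minute 103). Taking the maximum gives a start of minute 110, and it finishes at 110 + 47 = minute 157.
For trimming: drying (finishes minute 157); ink mixing (finishes minute 150). Taking the maximum gives a start of minute 157, and it finishes at 157 + 37 = minute 194.
All tasks are finished once the last one completes. Finish times: File preflight at 90, Plate making at 110, Ink mixing at 150, Press setup at 103, Drying at 157, Trimming at 194, Folding at 162. The latest is minute 194.

194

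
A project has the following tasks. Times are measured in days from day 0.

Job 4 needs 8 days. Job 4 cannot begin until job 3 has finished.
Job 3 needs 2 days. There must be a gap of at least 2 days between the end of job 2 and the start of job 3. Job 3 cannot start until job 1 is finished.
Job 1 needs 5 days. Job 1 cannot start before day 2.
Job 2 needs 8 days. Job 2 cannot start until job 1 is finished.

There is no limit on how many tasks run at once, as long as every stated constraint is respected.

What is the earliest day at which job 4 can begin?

Job 1 waits on its own release at day 2, so it starts at day 2 and finishes at 2 + 5 = day 7.
Job 2 waits on job 1 (finishes day 7), so it starts at day 7 and finishes at 7 + 8 = day 15.
Job 3 needs all of job 2 (finishes day 15, plus 2-day gap → day 17); job 1 (finishes day 7). That puts its earliest start at day 17; it finishes at 17 + 2 = day 19.
Job 4 waits on job 3 (finishes day 19), so the earliest it can start is day 19.

19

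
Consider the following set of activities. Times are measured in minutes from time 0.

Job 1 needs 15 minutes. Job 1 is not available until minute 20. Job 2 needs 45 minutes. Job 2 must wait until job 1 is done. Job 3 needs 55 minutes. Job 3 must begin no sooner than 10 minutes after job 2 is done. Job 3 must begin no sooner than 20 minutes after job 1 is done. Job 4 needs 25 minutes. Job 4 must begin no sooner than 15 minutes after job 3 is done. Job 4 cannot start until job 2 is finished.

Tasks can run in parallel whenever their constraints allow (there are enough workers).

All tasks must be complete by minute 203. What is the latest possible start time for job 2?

53

Nothing follows job 4; the deadline of minute 203 is its only limit. It must start by 203 − 25 = minute 178.
Job 3 feeds into job 4 (must start by minute 178, minus 15-minute gap → minute 163); so job 3 must finish by minute 163 and therefore start by minute 108.
For job 2: job 3 (must start by minute 108, minus 10-minute gap → minute 98); job 4 (must start by minute 178). The most restrictive is minute 98; with a 45-minute duration, job 2 must start by minute 53.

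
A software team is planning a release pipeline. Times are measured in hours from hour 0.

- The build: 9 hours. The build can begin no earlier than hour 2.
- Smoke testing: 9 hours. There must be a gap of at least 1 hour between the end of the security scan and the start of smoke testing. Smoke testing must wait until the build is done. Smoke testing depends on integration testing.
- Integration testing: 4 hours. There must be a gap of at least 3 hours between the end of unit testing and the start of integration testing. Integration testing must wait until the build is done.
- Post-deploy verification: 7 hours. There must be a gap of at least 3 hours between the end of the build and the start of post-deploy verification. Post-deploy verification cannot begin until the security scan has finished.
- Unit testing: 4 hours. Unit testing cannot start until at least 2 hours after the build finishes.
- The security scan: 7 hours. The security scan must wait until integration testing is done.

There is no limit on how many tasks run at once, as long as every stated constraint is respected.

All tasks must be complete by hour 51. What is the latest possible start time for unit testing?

To finish by hour 51, smoke testing (duration 9) must start no later than hour 42.
Post-deploy verification has no dependents, so it just needs to finish by hour 51. Starting by 51 − 7 = hour 44 achieves that.
The security scan must finish in time for smoke testing (must start by hour 42, minus 1-hour gap → hour 41); post-deploy verification (must start by hour 44). The tightest is hour 41, so the security scan must start by 41 − 7 = hour 34.
Integration testing feeds the security scan (must start by hour 34); smoke testing (must start by hour 42). Taking the minimum, integration testing must finish by hour 34 and start by 34 − 4 = hour 30.
Since integration testing (must start by hour 30, minus 3-hour gap → hour 27) depends on it, unit testing must finish by hour 27. Backing off its 4-hour duration gives a latest start of hour 23.

23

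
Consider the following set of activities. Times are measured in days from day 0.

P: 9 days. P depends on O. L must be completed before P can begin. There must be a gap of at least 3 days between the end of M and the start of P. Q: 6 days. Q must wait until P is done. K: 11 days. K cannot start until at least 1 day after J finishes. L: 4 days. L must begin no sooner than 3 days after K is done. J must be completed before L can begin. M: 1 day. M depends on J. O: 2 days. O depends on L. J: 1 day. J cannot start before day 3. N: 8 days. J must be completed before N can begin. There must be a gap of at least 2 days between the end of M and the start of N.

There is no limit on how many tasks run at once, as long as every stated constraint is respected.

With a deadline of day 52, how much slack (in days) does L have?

12

J cannot begin until its own release at day 3. It runs from day 3 to 3 + 1 = day 4.
K waits on J (finishes day 4, plus 1-day gap → day 5), so it starts at day 5 and finishes at 5 + 11 = day 16.
L has to wait for K (finishes day 16, plus 3-day gap → day 19); J (finishes day 4). The latest of these is day 19, so L runs day 19 to 19 + 4 = day 23.

Working backward from the deadline:
Q must finish by day 52; it takes 6 days, so it must start by 52 − 6 = day 46.
P must finish before Q (must start by day 46). With a 9-day duration, P must start by 46 − 9 = day 37.
Since P (must start by day 37) depends on it, O must finish by day 37. Backing off its 2-day duration gives a latest start of day 35.
L must finish in time for O (must start by day 35); P (must start by day 37). The tightest is day 35, so L must start by 35 − 4 = day 31.
So L can start as early as day 19 and as late as day 31, giving 31 − 19 = 12 days of slack.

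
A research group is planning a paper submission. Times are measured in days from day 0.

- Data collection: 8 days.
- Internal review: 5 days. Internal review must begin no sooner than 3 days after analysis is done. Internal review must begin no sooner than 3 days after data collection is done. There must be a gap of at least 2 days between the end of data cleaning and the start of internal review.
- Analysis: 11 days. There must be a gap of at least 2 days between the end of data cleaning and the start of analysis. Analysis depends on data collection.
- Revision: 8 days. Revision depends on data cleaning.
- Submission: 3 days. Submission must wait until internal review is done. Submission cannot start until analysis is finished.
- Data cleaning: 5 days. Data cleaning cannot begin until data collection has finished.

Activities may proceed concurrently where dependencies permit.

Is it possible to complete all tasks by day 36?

No

Data collection can start immediately at day 0; it finishes at day 8.
Data cleaning waits on data collection (finishes day 8), so it starts at day 8 and finishes at 8 + 5 = day 13.
After data cleaning (finishes day 13), revision can start at day 13 and finishes at day 21.
Analysis has to wait for data cleaning (finishes day 13, plus 2-day gap → day 15); data collection (finishes day 8). The latest of these is day 15, so analysis runs day 15 to 15 + 11 = day 26.
Internal review has to wait for analysis (finishes day 26, plus 3-day gap → day 29); data collection (finishes day 8, plus 3-day gap → day 11); data cleaning (finishes day 13, plus 2-day gap → day 15). The latest of these is day 29, so internal review runs day 29 to 29 + 5 = day 34.
For submission: internal review (finishes day 34); analysis (finishes day 26). Taking the maximum gives a start of day 34, and it finishes at 34 + 3 = day 37.
The earliest everything can be done is day 37, which is after the deadline of 36, so it is not possible.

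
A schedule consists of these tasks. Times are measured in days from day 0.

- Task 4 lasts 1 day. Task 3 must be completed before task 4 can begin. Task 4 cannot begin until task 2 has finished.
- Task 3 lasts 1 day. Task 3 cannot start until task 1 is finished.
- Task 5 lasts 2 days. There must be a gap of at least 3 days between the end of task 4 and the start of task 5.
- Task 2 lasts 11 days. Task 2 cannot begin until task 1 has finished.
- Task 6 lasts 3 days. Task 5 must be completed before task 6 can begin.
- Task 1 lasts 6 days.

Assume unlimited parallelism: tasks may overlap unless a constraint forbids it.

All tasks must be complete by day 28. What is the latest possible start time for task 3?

18

Task 6 must finish by day 28; it takes 3 days, so it must start by 28 − 3 = day 25.
Task 5 must finish before task 6 (must start by day 25). With a 2-day duration, task 5 must start by 25 − 2 = day 23.
Since task 5 (must start by day 23, minus 3-day gap → day 20) depends on it, task 4 must finish by day 20. Backing off its 1-day duration gives a latest start of day 19.
Task 3 must finish before task 4 (must start by day 19). With a 1-day duration, task 3 must start by 19 − 1 = day 18.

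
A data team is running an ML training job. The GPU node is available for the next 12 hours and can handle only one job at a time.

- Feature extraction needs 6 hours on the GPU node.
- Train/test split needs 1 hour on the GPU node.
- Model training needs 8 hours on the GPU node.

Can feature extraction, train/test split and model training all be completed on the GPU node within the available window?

No

Running back to back, the jobs need 6 + 1 + 8 = 15 hours on the GPU node.
Since 15 > 12, they cannot all fit.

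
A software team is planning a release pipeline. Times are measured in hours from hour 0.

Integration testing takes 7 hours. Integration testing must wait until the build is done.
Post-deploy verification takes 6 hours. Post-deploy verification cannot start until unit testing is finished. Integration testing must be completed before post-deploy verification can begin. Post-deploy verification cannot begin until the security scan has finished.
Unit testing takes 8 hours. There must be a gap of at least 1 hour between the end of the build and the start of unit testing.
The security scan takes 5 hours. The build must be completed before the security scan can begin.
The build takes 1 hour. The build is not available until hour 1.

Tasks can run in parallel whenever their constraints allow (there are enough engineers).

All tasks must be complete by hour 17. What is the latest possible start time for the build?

Nothing follows post-deploy verification; the deadline of hour 17 is its only limit. It must start by 17 − 6 = hour 11.
Unit testing has to be done before post-deploy verification (must start by hour 11). That means finishing by hour 11, i.e. starting by 11 − 8 = hour 3.
Integration testing has to be done before post-deploy verification (must start by hour 11). That means finishing by hour 11, i.e. starting by 11 − 7 = hour 4.
The security scan has to be done before post-deploy verification (must start by hour 11). That means finishing by hour 11, i.e. starting by 11 − 5 = hour 6.
The build feeds unit testing (must start by hour 3, minus 1-hour gap → hour 2); integration testing (must start by hour 4); the security scan (must start by hour 6). Taking the minimum, the build must finish by hour 2 and start by 2 − 1 = hour 1.

1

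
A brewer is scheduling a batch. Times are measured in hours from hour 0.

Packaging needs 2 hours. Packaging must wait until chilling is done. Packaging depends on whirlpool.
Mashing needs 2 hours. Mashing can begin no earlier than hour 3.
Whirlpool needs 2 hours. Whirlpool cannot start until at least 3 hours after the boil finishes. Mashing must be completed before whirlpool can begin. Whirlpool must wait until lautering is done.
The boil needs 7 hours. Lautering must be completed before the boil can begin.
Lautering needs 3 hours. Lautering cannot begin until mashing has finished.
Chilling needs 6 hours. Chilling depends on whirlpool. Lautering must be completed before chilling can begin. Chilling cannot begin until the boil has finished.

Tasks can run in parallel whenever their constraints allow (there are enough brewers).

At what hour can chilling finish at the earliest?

After its own release at hour 3, mashing can start at hour 3 and finishes at hour 5.
Lautering waits on mashing (finishes hour 5), so it starts at hour 5 and finishes at 5 + 3 = hour 8.
The boil waits on lautering (finishes hour 8), so it starts at hour 8 and finishes at 8 + 7 = hour 15.
Whirlpool cannot start until the boil (finishes hour 15, plus 3-hour gap → hour 18); mashing (finishes hour 5); lautering (finishes hour 8). The controlling bound is hour 18, so whirlpool finishes at 18 + 2 = hour 20.
Chilling needs all of whirlpool (finishes hour 20); lautering (finishes hour 8); the boil (finishes hour 15). That puts its earliest start at hour 20; it finishes at 20 + 6 = hour 26.

26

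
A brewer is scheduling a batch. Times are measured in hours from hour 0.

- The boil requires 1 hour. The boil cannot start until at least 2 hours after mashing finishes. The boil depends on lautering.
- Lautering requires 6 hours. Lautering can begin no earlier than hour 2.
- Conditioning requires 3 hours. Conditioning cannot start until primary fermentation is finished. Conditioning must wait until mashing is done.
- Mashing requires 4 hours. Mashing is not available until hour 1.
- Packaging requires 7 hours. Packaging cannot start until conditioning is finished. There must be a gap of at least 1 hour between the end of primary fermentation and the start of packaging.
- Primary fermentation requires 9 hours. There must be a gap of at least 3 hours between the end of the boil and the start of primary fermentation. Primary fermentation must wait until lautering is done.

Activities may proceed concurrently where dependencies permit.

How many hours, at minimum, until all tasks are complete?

31

After its own release at hour 2, lautering can start at hour 2 and finishes at hour 8.
Mashing waits on its own release at hour 1, so it starts at hour 1 and finishes at 1 + 4 = hour 5.
For the boil: mashing (finishes hour 5, plus 2-hour gap → hour 7); lautering (finishes hour 8). Taking the maximum gives a start of hour 8, and it finishes at 8 + 1 = hour 9.
Primary fermentation cannot start until the boil (finishes hour 9, plus 3-hour gap → hour 12); lautering (finishes hour 8). The controlling bound is hour 12, so primary fermentation finishes at 12 + 9 = hour 21.
Conditioning has to wait for primary fermentation (finishes hour 21); mashing (finishes hour 5). The latest of these is hour 21, so conditioning runs hour 21 to 21 + 3 = hour 24.
For packaging: conditioning (finishes hour 24); primary fermentation (finishes hour 21, plus 1-hour gap → hour 22). Taking the maximum gives a start of hour 24, and it finishes at 24 + 7 = hour 31.
All tasks are finished once the last one completes. Finish times: Mashing at 5, Lautering at 8, The boil at 9, Primary fermentation at 21, Conditioning at 24, Packaging at 31. The latest is hour 31.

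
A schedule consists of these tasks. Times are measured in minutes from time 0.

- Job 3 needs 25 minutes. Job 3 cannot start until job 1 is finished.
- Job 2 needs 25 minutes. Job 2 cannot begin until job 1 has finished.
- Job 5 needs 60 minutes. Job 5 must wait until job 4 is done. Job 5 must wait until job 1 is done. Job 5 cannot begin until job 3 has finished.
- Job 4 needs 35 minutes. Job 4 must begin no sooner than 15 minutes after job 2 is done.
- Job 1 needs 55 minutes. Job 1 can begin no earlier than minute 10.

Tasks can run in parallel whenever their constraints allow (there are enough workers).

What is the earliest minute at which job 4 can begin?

Job 1 cannot begin until its own release at minute 10. It runs from minute 10 to 10 + 55 = minute 65.
After job 1 (finishes minute 65), job 2 can start at minute 65 and finishes at minute 90.
Job 4 waits on job 2 (finishes minute 90, plus 15-minute gap → minute 105), so the earliest it can start is minute 105.

105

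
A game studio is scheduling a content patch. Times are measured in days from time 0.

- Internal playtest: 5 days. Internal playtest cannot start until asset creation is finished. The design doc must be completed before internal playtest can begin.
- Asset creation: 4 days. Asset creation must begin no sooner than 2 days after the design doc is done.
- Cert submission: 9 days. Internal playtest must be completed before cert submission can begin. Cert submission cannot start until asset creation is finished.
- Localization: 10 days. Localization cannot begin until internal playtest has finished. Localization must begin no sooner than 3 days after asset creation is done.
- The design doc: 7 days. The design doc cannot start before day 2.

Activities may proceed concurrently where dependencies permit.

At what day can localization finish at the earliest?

30

The design doc cannot begin until its own release at day 2. It runs from day 2 to 2 + 7 = day 9.
Asset creation cannot begin until the design doc (finishes day 9, plus 2-day gap → day 11). It runs from day 11 to 11 + 4 = day 15.
For internal playtest: asset creation (finishes day 15); the design doc (finishes day 9). Taking the maximum gives a start of day 15, and it finishes at 15 + 5 = day 20.
Localization has to wait for internal playtest (finishes day 20); asset creation (finishes day 15, plus 3-day gap → day 18). The latest of these is day 20, so localization runs day 20 to 20 + 10 = day 30.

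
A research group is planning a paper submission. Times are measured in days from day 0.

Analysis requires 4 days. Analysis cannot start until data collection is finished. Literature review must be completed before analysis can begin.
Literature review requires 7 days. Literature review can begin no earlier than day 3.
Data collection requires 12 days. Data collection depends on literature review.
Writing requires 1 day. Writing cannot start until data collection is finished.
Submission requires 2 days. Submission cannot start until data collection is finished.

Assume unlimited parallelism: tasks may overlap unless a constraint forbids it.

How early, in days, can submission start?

22

Literature review waits on its own release at day 3, so it starts at day 3 and finishes at 3 + 7 = day 10.
Data collection cannot begin until literature review (finishes day 10). It runs from day 10 to 10 + 12 = day 22.
Submission waits on data collection (finishes day 22), so the earliest it can start is day 22.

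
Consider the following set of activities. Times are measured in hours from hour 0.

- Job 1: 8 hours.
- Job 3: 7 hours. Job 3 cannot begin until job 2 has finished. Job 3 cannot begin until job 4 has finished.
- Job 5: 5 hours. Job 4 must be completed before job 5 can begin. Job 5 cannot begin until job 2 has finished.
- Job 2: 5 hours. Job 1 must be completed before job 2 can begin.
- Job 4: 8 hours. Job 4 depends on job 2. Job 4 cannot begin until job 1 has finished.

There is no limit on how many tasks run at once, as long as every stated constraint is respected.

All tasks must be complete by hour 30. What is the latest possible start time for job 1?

To finish by hour 30, job 3 (duration 7) must start no later than hour 23.
Job 5 has no dependents, so it just needs to finish by hour 30. Starting by 30 − 5 = hour 25 achieves that.
Job 4 feeds job 3 (must start by hour 23); job 5 (must start by hour 25). Taking the minimum, job 4 must finish by hour 23 and start by 23 − 8 = hour 15.
Job 2 has several dependents: job 3 (must start by hour 23); job 4 (must start by hour 15); job 5 (must start by hour 25). The earliest of those limits is hour 15, so job 2 must start by 15 − 5 = hour 10.
Job 1 feeds job 2 (must start by hour 10); job 4 (must start by hour 15). Taking the minimum, job 1 must finish by hour 10 and start by 10 − 8 = hour 2.

2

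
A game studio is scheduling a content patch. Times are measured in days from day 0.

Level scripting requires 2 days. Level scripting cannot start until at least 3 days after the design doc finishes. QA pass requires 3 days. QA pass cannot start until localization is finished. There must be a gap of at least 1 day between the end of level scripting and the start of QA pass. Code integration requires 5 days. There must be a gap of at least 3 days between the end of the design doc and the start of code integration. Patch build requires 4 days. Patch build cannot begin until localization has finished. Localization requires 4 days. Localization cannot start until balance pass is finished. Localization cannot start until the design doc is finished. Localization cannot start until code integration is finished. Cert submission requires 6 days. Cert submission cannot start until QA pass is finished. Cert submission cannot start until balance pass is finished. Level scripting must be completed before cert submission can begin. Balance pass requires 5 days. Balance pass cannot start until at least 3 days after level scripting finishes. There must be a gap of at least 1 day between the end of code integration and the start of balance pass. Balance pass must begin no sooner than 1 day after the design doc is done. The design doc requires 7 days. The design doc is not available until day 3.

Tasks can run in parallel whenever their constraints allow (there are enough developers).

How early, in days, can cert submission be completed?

The design doc waits on its own release at day 3, so it starts at day 3 and finishes at 3 + 7 = day 10.
Code integration waits on the design doc (finishes day 10, plus 3-day gap → day 13), so it starts at day 13 and finishes at 13 + 5 = day 18.
After the design doc (finishes day 10, plus 3-day gap → day 13), level scripting can start at day 13 and finishes at day 15.
For balance pass: level scripting (finishes day 15, plus 3-day gap → day 18); code integration (finishes day 18, plus 1-day gap → day 19); the design doc (finishes day 10, plus 1-day gap → day 11). Taking the maximum gives a start of day 19, and it finishes at 19 + 5 = day 24.
Localization has to wait for balance pass (finishes day 24); the design doc (finishes day 10); code integration (finishes day 18). The latest of these is day 24, so localization runs day 24 to 24 + 4 = day 28.
For QA pass: localization (finishes day 28); level scripting (finishes day 15, plus 1-day gap → day 16). Taking the maximum gives a start of day 28, and it finishes at 28 + 3 = day 31.
For cert submission: QA pass (finishes day 31); balance pass (finishes day 24); level scripting (finishes day 15). Taking the maximum gives a start of day 31, and it finishes at 31 + 6 = day 37.

37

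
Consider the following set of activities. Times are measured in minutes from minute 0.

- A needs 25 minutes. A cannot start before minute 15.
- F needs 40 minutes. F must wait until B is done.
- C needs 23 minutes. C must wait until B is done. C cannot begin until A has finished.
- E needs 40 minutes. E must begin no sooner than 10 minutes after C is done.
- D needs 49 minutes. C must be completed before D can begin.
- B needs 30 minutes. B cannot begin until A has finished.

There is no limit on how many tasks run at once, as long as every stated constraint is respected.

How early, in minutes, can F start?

70

A cannot begin until its own release at minute 15. It runs from minute 15 to 15 + 25 = minute 40.
After A (finishes minute 40), B can start at minute 40 and finishes at minute 70.
F waits on B (finishes minute 70), so the earliest it can start is minute 70.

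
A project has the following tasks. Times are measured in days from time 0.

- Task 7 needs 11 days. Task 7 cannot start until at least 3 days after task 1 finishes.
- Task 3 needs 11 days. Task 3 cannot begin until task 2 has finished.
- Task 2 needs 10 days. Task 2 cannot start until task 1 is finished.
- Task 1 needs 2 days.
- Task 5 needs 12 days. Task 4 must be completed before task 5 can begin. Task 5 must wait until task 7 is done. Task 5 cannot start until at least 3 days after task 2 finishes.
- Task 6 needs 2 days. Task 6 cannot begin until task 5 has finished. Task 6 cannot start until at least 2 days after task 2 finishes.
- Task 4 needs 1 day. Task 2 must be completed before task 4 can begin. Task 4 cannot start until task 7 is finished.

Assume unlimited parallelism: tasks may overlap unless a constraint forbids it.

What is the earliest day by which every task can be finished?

Nothing blocks task 1, so it runs from day 0 to day 2.
Task 7 cannot begin until task 1 (finishes day 2, plus 3-day gap → day 5). It runs from day 5 to 5 + 11 = day 16.
After task 1 (finishes day 2), task 2 can start at day 2 and finishes at day 12.
Task 4 needs all of task 2 (finishes day 12); task 7 (finishes day 16). That puts its earliest start at day 16; it finishes at 16 + 1 = day 17.
Task 5 cannot start until task 4 (finishes day 17); task 7 (finishes day 16); task 2 (finishes day 12, plus 3-day gap → day 15). The controlling bound is day 17, so task 5 finishes at 17 + 12 = day 29.
Task 6 cannot start until task 5 (finishes day 29); task 2 (finishes day 12, plus 2-day gap → day 14). The controlling bound is day 29, so task 6 finishes at 29 + 2 = day 31.
Task 3 cannot begin until task 2 (finishes day 12). It runs from day 12 to 12 + 11 = day 23.
All tasks are finished once the last one completes. Finish times: Task 1 at 2, Task 2 at 12, Task 3 at 23, Task 4 at 17, Task 5 at 29, Task 6 at 31, Task 7 at 16. The latest is day 31.

31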